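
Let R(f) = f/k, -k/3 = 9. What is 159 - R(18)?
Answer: 479/3 ≈ 159.67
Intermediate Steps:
k = -27 (k = -3*9 = -27)
R(f) = -f/27 (R(f) = f/(-27) = f*(-1/27) = -f/27)
159 - R(18) = 159 - (-1)*18/27 = 159 - 1*(-⅔) = 159 + ⅔ = 479/3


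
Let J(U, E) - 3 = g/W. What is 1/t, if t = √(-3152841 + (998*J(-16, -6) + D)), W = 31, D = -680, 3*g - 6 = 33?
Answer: -I*√3027254253/97653363 ≈ -0.00056343*I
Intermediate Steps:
g = 13 (g = 2 + (⅓)*33 = 2 + 11 = 13)
J(U, E) = 106/31 (J(U, E) = 3 + 13/31 = 106/31)
t = I*√3027254253/31 (t = √(-3152841 + (998*(106/31) - 680)) = √(-3152841 + (105788/31 - 680)) = √(-3152841 + 84708/31) = √(-97653363/31) = I*√3027254253/31 ≈ 1774.9*I)
1/t = 1/(I*√3027254253/31) = -I*√3027254253/97653363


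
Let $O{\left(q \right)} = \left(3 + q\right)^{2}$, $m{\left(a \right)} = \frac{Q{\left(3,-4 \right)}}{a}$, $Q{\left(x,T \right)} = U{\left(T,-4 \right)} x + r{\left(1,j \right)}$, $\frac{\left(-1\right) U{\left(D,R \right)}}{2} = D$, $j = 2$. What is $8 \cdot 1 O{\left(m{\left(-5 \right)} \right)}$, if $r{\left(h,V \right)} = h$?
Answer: $32$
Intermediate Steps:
$U{\left(D,R \right)} = - 2 D$
$Q{\left(x,T \right)} = 1 - 2 T x$ ($Q{\left(x,T \right)} = - 2 T x + 1 = 1 - 2 T x$)
$m{\left(a \right)} = \frac{25}{a}$ ($m{\left(a \right)} = \frac{1 - \left(-8\right) 3}{a} = \frac{1 + 24}{a} = \frac{25}{a}$)
$8 \cdot 1 O{\left(m{\left(-5 \right)} \right)} = 8 \cdot 1 \left(3 + \frac{25}{-5}\right)^{2} = 8 \left(3 + 25 \left(- \frac{1}{5}\right)\right)^{2} = 8 \left(3 - 5\right)^{2} = 8 \left(-2\right)^{2} = 8 \cdot 4 = 32$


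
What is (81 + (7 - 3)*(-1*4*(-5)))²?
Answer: 25921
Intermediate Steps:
(81 + (7 - 3)*(-1*4*(-5)))² = (81 + 4*(-4*(-5)))² = (81 + 4*20)² = (81 + 80)² = 161² = 25921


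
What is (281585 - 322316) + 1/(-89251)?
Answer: -3635282482/89251 ≈ -40731.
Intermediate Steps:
(281585 - 322316) + 1/(-89251) = -40731 - 1/89251 = -3635282482/89251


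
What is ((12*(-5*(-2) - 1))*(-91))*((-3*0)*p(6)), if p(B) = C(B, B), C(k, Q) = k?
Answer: 0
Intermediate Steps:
p(B) = B
((12*(-5*(-2) - 1))*(-91))*((-3*0)*p(6)) = ((12*(-5*(-2) - 1))*(-91))*(-3*0*6) = ((12*(10 - 1))*(-91))*(0*6) = ((12*9)*(-91))*0 = (108*(-91))*0 = -9828*0 = 0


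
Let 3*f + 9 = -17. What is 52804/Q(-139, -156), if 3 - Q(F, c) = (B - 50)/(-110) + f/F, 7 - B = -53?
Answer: 60552987/3473 ≈ 17435.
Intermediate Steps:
B = 60 (B = 7 - 1*(-53) = 7 + 53 = 60)
f = -26/3 (f = -3 + (⅓)*(-17) = -3 - 17/3 = -26/3 ≈ -8.6667)
Q(F, c) = 34/11 + 26/(3*F) (Q(F, c) = 3 - ((60 - 50)/(-110) - 26/(3*F)) = 3 - (10*(-1/110) - 26/(3*F)) = 3 - (-1/11 - 26/(3*F)) = 3 + (1/11 + 26/(3*F)) = 34/11 + 26/(3*F))
52804/Q(-139, -156) = 52804/(((2/33)*(143 + 51*(-139))/(-139))) = 52804/(((2/33)*(-1/139)*(143 - 7089))) = 52804/(((2/33)*(-1/139)*(-6946))) = 52804/(13892/4587) = 52804*(4587/13892) = 60552987/3473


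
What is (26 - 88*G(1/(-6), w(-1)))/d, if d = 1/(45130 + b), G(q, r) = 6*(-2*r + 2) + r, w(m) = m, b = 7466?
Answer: -105086808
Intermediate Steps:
G(q, r) = 12 - 11*r (G(q, r) = 6*(2 - 2*r) + r = (12 - 12*r) + r = 12 - 11*r)
d = 1/52596 (d = 1/(45130 + 7466) = 1/52596 ≈ 1.9013e-5)
(26 - 88*G(1/(-6), w(-1)))/d = (26 - 88*(12 - 11*(-1)))/(1/52596) = (26 - 88*(12 + 11))*52596 = (26 - 88*23)*52596 = (26 - 2024)*52596 = -1998*52596 = -105086808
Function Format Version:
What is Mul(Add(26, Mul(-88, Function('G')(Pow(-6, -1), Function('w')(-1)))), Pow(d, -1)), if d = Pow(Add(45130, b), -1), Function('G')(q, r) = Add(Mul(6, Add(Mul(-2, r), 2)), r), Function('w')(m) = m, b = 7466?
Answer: -105086808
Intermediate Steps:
Function('G')(q, r) = Add(12, Mul(-11, r)) (Function('G')(q, r) = Add(Mul(6, Add(2, Mul(-2, r))), r) = Add(Add(12, Mul(-12, r)), r) = Add(12, Mul(-11, r)))
d = Rational(1, 52596) (d = Pow(Add(45130, 7466), -1) = Pow(52596, -1) = Rational(1, 52596) ≈ 1.9013e-5)
Mul(Add(26, Mul(-88, Function('G')(Pow(-6, -1), Function('w')(-1)))), Pow(d, -1)) = Mul(Add(26, Mul(-88, Add(12, Mul(-11, -1)))), Pow(Rational(1, 52596), -1)) = Mul(Add(26, Mul(-88, Add(12, 11))), 52596) = Mul(Add(26, Mul(-88, 23)), 52596) = Mul(Add(26, -2024), 52596) = Mul(-1998, 52596) = -105086808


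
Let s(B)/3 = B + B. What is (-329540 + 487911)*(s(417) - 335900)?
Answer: -52800574658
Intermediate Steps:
s(B) = 6*B (s(B) = 3*(B + B) = 3*(2*B) = 6*B)
(-329540 + 487911)*(s(417) - 335900) = (-329540 + 487911)*(6*417 - 335900) = 158371*(2502 - 335900) = 158371*(-333398) = -52800574658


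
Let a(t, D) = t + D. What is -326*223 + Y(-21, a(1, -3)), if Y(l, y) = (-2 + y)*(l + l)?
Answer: -72530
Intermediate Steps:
a(t, D) = D + t
Y(l, y) = 2*l*(-2 + y) (Y(l, y) = (-2 + y)*(2*l) = 2*l*(-2 + y))
-326*223 + Y(-21, a(1, -3)) = -326*223 + 2*(-21)*(-2 + (-3 + 1)) = -72698 + 2*(-21)*(-2 - 2) = -72698 + 2*(-21)*(-4) = -72698 + 168 = -72530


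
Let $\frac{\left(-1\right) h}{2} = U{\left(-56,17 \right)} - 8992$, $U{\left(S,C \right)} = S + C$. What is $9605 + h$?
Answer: $27667$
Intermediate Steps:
$U{\left(S,C \right)} = C + S$
$h = 18062$ ($h = - 2 \left(\left(17 - 56\right) - 8992\right) = - 2 \left(-39 - 8992\right) = \left(-2\right) \left(-9031\right) = 18062$)
$9605 + h = 9605 + 18062 = 27667$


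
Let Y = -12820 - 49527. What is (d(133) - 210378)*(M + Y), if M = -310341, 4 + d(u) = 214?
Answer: 78327091584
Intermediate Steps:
d(u) = 210 (d(u) = -4 + 214 = 210)
Y = -62347
(d(133) - 210378)*(M + Y) = (210 - 210378)*(-310341 - 62347) = -210168*(-372688) = 78327091584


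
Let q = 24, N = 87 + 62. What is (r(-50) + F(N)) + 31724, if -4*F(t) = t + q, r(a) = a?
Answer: 126523/4 ≈ 31631.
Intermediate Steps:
N = 149
F(t) = -6 - t/4 (F(t) = -(t + 24)/4 = -(24 + t)/4 = -6 - t/4)
(r(-50) + F(N)) + 31724 = (-50 + (-6 - 1/4*149)) + 31724 = (-50 + (-6 - 149/4)) + 31724 = (-50 - 173/4) + 31724 = -373/4 + 31724 = 126523/4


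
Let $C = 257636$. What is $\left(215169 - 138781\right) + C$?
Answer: $334024$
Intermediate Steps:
$\left(215169 - 138781\right) + C = \left(215169 - 138781\right) + 257636 = 76388 + 257636 = 334024$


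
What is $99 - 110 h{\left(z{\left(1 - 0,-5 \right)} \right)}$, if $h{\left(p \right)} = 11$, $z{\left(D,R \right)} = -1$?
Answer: $-1111$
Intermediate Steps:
$99 - 110 h{\left(z{\left(1 - 0,-5 \right)} \right)} = 99 - 1210 = -1111$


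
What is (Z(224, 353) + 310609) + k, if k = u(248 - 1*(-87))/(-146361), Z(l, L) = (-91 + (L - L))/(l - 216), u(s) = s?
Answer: 363675029261/1170888 ≈ 3.1060e+5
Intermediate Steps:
Z(l, L) = -91/(-216 + l) (Z(l, L) = (-91 + 0)/(-216 + l) = -91/(-216 + l))
k = -335/146361 (k = (248 - 1*(-87))/(-146361) = (248 + 87)*(-1/146361) = 335*(-1/146361) = -335/146361 ≈ -0.0022889)
(Z(224, 353) + 310609) + k = (-91/(-216 + 224) + 310609) - 335/146361 = (-91/8 + 310609) - 335/146361 = 2484781/8 - 335/146361 = 363675029261/1170888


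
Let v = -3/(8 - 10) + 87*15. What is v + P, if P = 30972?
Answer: 64557/2 ≈ 32279.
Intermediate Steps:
v = 2613/2 (v = -3/(-2) + 1305 = -3*(-½) + 1305 = 3/2 + 1305 = 2613/2 ≈ 1306.5)
v + P = 2613/2 + 30972 = 64557/2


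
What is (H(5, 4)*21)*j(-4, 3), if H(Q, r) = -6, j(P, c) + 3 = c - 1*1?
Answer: 126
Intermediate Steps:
j(P, c) = -4 + c (j(P, c) = -3 + (c - 1*1) = -3 + (c - 1) = -3 + (-1 + c) = -4 + c)
(H(5, 4)*21)*j(-4, 3) = (-6*21)*(-4 + 3) = -126*(-1) = 126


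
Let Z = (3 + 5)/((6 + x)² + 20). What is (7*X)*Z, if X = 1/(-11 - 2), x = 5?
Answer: -56/1833 ≈ -0.030551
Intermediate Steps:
X = -1/13 (X = 1/(-13) = -1/13 ≈ -0.076923)
Z = 8/141 (Z = (3 + 5)/((6 + 5)² + 20) = 8/(11² + 20) = 8/(121 + 20) = 8/141 ≈ 0.056738)
(7*X)*Z = (7*(-1/13))*(8/141) = -7/13*8/141 = -56/1833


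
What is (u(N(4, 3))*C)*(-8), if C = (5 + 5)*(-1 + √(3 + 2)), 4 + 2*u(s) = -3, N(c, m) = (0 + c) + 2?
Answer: -280 + 280*√5 ≈ 346.10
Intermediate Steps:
N(c, m) = 2 + c (N(c, m) = c + 2 = 2 + c)
u(s) = -7/2 (u(s) = -2 + (½)*(-3) = -2 - 3/2 = -7/2)
C = -10 + 10*√5 (C = 10*(-1 + √5) = -10 + 10*√5 ≈ 12.361)
(u(N(4, 3))*C)*(-8) = -7*(-10 + 10*√5)/2*(-8) = (35 - 35*√5)*(-8) = -280 + 280*√5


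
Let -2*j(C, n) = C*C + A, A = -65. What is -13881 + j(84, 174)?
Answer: -34753/2 ≈ -17377.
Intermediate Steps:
j(C, n) = 65/2 - C**2/2 (j(C, n) = -(C*C - 65)/2 = -(C**2 - 65)/2 = -(-65 + C**2)/2 = 65/2 - C**2/2)
-13881 + j(84, 174) = -13881 + (65/2 - 1/2*84**2) = -13881 + (65/2 - 1/2*7056) = -13881 + (65/2 - 3528) = -13881 - 6991/2 = -34753/2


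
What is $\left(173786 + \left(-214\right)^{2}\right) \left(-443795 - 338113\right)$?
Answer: $-171692922456$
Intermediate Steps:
$\left(173786 + \left(-214\right)^{2}\right) \left(-443795 - 338113\right) = \left(173786 + 45796\right) \left(-781908\right) = 219582 \left(-781908\right) = -171692922456$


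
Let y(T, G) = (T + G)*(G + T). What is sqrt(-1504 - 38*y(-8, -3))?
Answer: 3*I*sqrt(678) ≈ 78.115*I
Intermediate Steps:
y(T, G) = (G + T)**2 (y(T, G) = (G + T)*(G + T) = (G + T)**2)
sqrt(-1504 - 38*y(-8, -3)) = sqrt(-1504 - 38*(-3 - 8)**2) = sqrt(-1504 - 38*(-11)**2) = sqrt(-1504 - 38*121) = sqrt(-1504 - 4598) = sqrt(-6102) = 3*I*sqrt(678)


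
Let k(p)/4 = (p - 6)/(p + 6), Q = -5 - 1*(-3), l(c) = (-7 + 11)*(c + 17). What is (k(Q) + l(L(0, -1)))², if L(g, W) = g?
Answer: 3600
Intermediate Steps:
l(c) = 68 + 4*c (l(c) = 4*(17 + c) = 68 + 4*c)
Q = -2 (Q = -5 + 3 = -2)
k(p) = 4*(-6 + p)/(6 + p) (k(p) = 4*((p - 6)/(p + 6)) = 4*((-6 + p)/(6 + p)) = 4*(-6 + p)/(6 + p))
(k(Q) + l(L(0, -1)))² = (4*(-6 - 2)/(6 - 2) + (68 + 4*0))² = (4*(-8)/4 + (68 + 0))² = (4*(¼)*(-8) + 68)² = (-8 + 68)² = 60² = 3600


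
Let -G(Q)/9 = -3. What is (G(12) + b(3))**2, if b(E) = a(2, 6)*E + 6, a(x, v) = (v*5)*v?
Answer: 328329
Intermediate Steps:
a(x, v) = 5*v**2 (a(x, v) = (5*v)*v = 5*v**2)
G(Q) = 27 (G(Q) = -9*(-3) = 27)
b(E) = 6 + 180*E (b(E) = (5*6**2)*E + 6 = (5*36)*E + 6 = 180*E + 6 = 6 + 180*E)
(G(12) + b(3))**2 = (27 + (6 + 180*3))**2 = (27 + (6 + 540))**2 = (27 + 546)**2 = 573**2 = 328329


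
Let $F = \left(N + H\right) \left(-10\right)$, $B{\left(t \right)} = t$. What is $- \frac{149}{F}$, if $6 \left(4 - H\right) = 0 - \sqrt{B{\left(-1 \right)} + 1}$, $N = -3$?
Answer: $\frac{149}{10} \approx 14.9$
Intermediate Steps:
$H = 4$ ($H = 4 - \frac{0 - \sqrt{-1 + 1}}{6} = 4 - \frac{0 - \sqrt{0}}{6} = 4 - \frac{0 - 0}{6} = 4 - \frac{0 + 0}{6} = 4 - 0 = 4 + 0 = 4$)
$F = -10$ ($F = \left(-3 + 4\right) \left(-10\right) = 1 \left(-10\right) = -10$)
$- \frac{149}{F} = - \frac{149}{-10} = \left(-149\right) \left(- \frac{1}{10}\right) = \frac{149}{10}$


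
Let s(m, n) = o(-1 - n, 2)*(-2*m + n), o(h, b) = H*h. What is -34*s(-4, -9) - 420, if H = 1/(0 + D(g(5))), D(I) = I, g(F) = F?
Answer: -1828/5 ≈ -365.60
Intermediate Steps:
H = ⅕ (H = 1/(0 + 5) = 1/5 = ⅕ ≈ 0.20000)
o(h, b) = h/5
s(m, n) = (-⅕ - n/5)*(n - 2*m) (s(m, n) = ((-1 - n)/5)*(-2*m + n) = (-⅕ - n/5)*(n - 2*m))
-34*s(-4, -9) - 420 = -34*(1 - 9)*(-1*(-9) + 2*(-4))/5 - 420 = -34*(-8)*(9 - 8)/5 - 420 = -34*(-8)/5 - 420 = -34*(-8/5) - 420 = 272/5 - 420 = -1828/5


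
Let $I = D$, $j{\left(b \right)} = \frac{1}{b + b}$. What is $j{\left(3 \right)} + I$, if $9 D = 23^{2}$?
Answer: $\frac{1061}{18} \approx 58.944$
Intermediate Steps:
$D = \frac{529}{9}$ ($D = \frac{23^{2}}{9} = \frac{1}{9} \cdot 529 = \frac{529}{9} \approx 58.778$)
$j{\left(b \right)} = \frac{1}{2 b}$
$I = \frac{529}{9} \approx 58.778$
$j{\left(3 \right)} + I = \frac{1}{2 \cdot 3} + \frac{529}{9} = \frac{1}{2} \cdot \frac{1}{3} + \frac{529}{9} = \frac{1}{6} + \frac{529}{9} = \frac{1061}{18}$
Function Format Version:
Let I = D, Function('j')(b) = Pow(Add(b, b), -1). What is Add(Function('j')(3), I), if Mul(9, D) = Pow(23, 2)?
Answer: Rational(1061, 18) ≈ 58.944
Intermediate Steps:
D = Rational(529, 9) (D = Mul(Rational(1, 9), Pow(23, 2)) = Mul(Rational(1, 9), 529) = Rational(529, 9) ≈ 58.778)
Function('j')(b) = Mul(Rational(1, 2), Pow(b, -1)) (Function('j')(b) = Pow(Mul(2, b), -1) = Mul(Rational(1, 2), Pow(b, -1)))
I = Rational(529, 9) ≈ 58.778
Add(Function('j')(3), I) = Add(Mul(Rational(1, 2), Pow(3, -1)), Rational(529, 9)) = Add(Mul(Rational(1, 2), Rational(1, 3)), Rational(529, 9)) = Add(Rational(1, 6), Rational(529, 9)) = Rational(1061, 18)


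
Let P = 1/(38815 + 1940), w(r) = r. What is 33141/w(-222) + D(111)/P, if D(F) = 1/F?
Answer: 16123/74 ≈ 217.88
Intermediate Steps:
P = 1/40755 ≈ 2.4537e-5
33141/w(-222) + D(111)/P = 33141/(-222) + 1/(111*(1/40755)) = 33141*(-1/222) + (1/111)*40755 = -11047/74 + 13585/37 = 16123/74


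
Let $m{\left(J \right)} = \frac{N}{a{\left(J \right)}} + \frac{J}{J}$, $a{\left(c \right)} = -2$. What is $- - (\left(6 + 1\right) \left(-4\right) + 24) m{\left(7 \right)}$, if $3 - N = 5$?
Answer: $-8$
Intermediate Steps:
$N = -2$ ($N = 3 - 5 = -2$)
$m{\left(J \right)} = 2$ ($m{\left(J \right)} = - \frac{2}{-2} + \frac{J}{J} = \left(-2\right) \left(- \frac{1}{2}\right) + 1 = 1 + 1 = 2$)
$- - (\left(6 + 1\right) \left(-4\right) + 24) m{\left(7 \right)} = - - (\left(6 + 1\right) \left(-4\right) + 24) 2 = - - (7 \left(-4\right) + 24) 2 = - - (-28 + 24) 2 = - \left(-1\right) \left(-4\right) 2 = - 4 \cdot 2 = \left(-1\right) 8 = -8$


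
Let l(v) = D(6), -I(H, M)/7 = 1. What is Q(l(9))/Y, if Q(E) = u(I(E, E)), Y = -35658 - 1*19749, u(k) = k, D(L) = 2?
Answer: 7/55407 ≈ 0.00012634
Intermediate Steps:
I(H, M) = -7 (I(H, M) = -7*1 = -7)
Y = -55407 (Y = -35658 - 19749 = -55407)
l(v) = 2
Q(E) = -7
Q(l(9))/Y = -7/(-55407) = -7*(-1/55407) = 7/55407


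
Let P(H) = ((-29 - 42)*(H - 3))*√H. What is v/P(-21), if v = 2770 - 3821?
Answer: 1051*I*√21/35784 ≈ 0.13459*I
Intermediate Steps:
v = -1051
P(H) = √H*(213 - 71*H) (P(H) = (-71*(-3 + H))*√H = (213 - 71*H)*√H = √H*(213 - 71*H))
v/P(-21) = -1051*(-I*√21/(1491*(3 - 1*(-21)))) = -1051*(-I*√21/(1491*(3 + 21))) = -1051*(-I*√21/35784) = -(-1051)*I*√21/35784 = 1051*I*√21/35784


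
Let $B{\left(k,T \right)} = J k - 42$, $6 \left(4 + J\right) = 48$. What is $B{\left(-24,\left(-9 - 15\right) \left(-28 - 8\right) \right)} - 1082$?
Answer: $-1220$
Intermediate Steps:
$J = 4$ ($J = -4 + \frac{1}{6} \cdot 48 = -4 + 8 = 4$)
$B{\left(k,T \right)} = -42 + 4 k$ ($B{\left(k,T \right)} = 4 k - 42 = -42 + 4 k$)
$B{\left(-24,\left(-9 - 15\right) \left(-28 - 8\right) \right)} - 1082 = \left(-42 + 4 \left(-24\right)\right) - 1082 = \left(-42 - 96\right) - 1082 = -138 - 1082 = -1220$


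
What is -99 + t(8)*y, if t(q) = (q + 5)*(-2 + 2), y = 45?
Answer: -99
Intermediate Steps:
t(q) = 0 (t(q) = (5 + q)*0 = 0)
-99 + t(8)*y = -99 + 0*45 = -99 + 0 = -99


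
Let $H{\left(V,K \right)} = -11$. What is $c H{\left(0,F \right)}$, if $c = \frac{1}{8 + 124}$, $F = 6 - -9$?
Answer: $- \frac{1}{12} \approx -0.083333$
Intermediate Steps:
$F = 15$ ($F = 6 + 9 = 15$)
$c = \frac{1}{132} \approx 0.0075758$
$c H{\left(0,F \right)} = \frac{1}{132} \left(-11\right) = - \frac{1}{12}$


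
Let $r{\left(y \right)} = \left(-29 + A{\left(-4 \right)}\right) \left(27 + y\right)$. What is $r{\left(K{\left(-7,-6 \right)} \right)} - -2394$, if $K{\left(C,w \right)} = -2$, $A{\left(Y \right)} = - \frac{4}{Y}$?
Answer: $1694$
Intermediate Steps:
$r{\left(y \right)} = -756 - 28 y$ ($r{\left(y \right)} = \left(-29 - \frac{4}{-4}\right) \left(27 + y\right) = \left(-29 - -1\right) \left(27 + y\right) = \left(-29 + 1\right) \left(27 + y\right) = - 28 \left(27 + y\right) = -756 - 28 y$)
$r{\left(K{\left(-7,-6 \right)} \right)} - -2394 = \left(-756 - -56\right) - -2394 = \left(-756 + 56\right) + 2394 = -700 + 2394 = 1694$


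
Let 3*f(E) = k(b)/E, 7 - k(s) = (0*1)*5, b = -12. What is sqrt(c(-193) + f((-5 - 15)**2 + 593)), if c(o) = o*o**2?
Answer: 2*I*sqrt(1772190615869)/993 ≈ 2681.2*I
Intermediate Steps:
k(s) = 7 (k(s) = 7 - 0*1*5 = 7 - 0*5 = 7 - 1*0 = 7 + 0 = 7)
c(o) = o**3
f(E) = 7/(3*E) (f(E) = (7/E)/3 = 7/(3*E))
sqrt(c(-193) + f((-5 - 15)**2 + 593)) = sqrt((-193)**3 + 7/(3*((-5 - 15)**2 + 593))) = sqrt(-7189057 + 7/(3*((-20)**2 + 593))) = sqrt(-7189057 + 7/(3*(400 + 593))) = sqrt(-7189057 + (7/3)/993) = sqrt(-7189057 + (7/3)*(1/993)) = sqrt(-7189057 + 7/2979) = sqrt(-21416200796/2979) = 2*I*sqrt(1772190615869)/993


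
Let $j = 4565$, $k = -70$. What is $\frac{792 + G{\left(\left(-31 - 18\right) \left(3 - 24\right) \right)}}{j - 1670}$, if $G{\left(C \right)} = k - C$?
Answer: $- \frac{307}{2895} \approx -0.10604$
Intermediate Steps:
$G{\left(C \right)} = -70 - C$
$\frac{792 + G{\left(\left(-31 - 18\right) \left(3 - 24\right) \right)}}{j - 1670} = \frac{792 - \left(70 + \left(-31 - 18\right) \left(3 - 24\right)\right)}{4565 - 1670} = \frac{792 - \left(70 - -1029\right)}{2895} = \left(792 - 1099\right) \frac{1}{2895} = \left(-307\right) \frac{1}{2895} = - \frac{307}{2895}$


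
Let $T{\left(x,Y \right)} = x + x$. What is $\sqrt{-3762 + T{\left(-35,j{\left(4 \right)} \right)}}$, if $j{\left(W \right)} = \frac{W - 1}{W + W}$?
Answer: $2 i \sqrt{958} \approx 61.903 i$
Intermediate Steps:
$j{\left(W \right)} = \frac{-1 + W}{2 W}$
$T{\left(x,Y \right)} = 2 x$
$\sqrt{-3762 + T{\left(-35,j{\left(4 \right)} \right)}} = \sqrt{-3762 + 2 \left(-35\right)} = \sqrt{-3762 - 70} = \sqrt{-3832} = 2 i \sqrt{958}$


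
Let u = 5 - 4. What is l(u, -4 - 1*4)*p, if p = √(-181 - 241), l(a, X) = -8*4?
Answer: -32*I*√422 ≈ -657.36*I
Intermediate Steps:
u = 1
l(a, X) = -32
p = I*√422 (p = √(-422) = I*√422 ≈ 20.543*I)
l(u, -4 - 1*4)*p = -32*I*√422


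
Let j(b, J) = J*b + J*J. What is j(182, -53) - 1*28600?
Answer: -35437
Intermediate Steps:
j(b, J) = J**2 + J*b (j(b, J) = J*b + J**2 = J**2 + J*b)
j(182, -53) - 1*28600 = -53*(-53 + 182) - 1*28600 = -53*129 - 28600 = -6837 - 28600 = -35437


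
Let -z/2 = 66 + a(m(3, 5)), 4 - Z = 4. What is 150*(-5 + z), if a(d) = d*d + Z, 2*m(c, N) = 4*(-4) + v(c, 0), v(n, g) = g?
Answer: -39750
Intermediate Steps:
Z = 0 (Z = 4 - 1*4 = 4 - 4 = 0)
m(c, N) = -8 (m(c, N) = (4*(-4) + 0)/2 = (-16 + 0)/2 = (½)*(-16) = -8)
a(d) = d² (a(d) = d*d + 0 = d² + 0 = d²)
z = -260 (z = -2*(66 + (-8)²) = -2*(66 + 64) = -2*130 = -260)
150*(-5 + z) = 150*(-5 - 260) = 150*(-265) = -39750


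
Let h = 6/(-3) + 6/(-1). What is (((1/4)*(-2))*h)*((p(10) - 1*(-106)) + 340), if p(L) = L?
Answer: 1824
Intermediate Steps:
h = -8 (h = 6*(-⅓) + 6*(-1) = -2 - 6 = -8)
(((1/4)*(-2))*h)*((p(10) - 1*(-106)) + 340) = (((1/4)*(-2))*(-8))*((10 - 1*(-106)) + 340) = (((1*(¼))*(-2))*(-8))*((10 + 106) + 340) = (((¼)*(-2))*(-8))*(116 + 340) = -½*(-8)*456 = 4*456 = 1824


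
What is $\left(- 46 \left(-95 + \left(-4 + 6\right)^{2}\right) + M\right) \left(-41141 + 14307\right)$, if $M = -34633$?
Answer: $817014798$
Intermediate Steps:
$\left(- 46 \left(-95 + \left(-4 + 6\right)^{2}\right) + M\right) \left(-41141 + 14307\right) = \left(- 46 \left(-95 + \left(-4 + 6\right)^{2}\right) - 34633\right) \left(-41141 + 14307\right) = \left(- 46 \left(-95 + 2^{2}\right) - 34633\right) \left(-26834\right) = \left(- 46 \left(-95 + 4\right) - 34633\right) \left(-26834\right) = \left(\left(-46\right) \left(-91\right) - 34633\right) \left(-26834\right) = \left(4186 - 34633\right) \left(-26834\right) = \left(-30447\right) \left(-26834\right) = 817014798$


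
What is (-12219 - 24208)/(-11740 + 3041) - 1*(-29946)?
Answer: 260536681/8699 ≈ 29950.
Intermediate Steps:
(-12219 - 24208)/(-11740 + 3041) - 1*(-29946) = -36427/(-8699) + 29946 = -36427*(-1/8699) + 29946 = 36427/8699 + 29946 = 260536681/8699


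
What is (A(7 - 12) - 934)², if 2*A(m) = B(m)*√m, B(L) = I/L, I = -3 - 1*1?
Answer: 4361776/5 - 3736*I*√5/5 ≈ 8.7236e+5 - 1670.8*I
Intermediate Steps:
I = -4 (I = -3 - 1 = -4)
B(L) = -4/L
A(m) = -2/√m (A(m) = ((-4/m)*√m)/2 = (-4/√m)/2 = -2/√m)
(A(7 - 12) - 934)² = (-2/√(7 - 12) - 934)² = (-(-2)*I*√5/5 - 934)² = (2*I*√5/5 - 934)² = (-934 + 2*I*√5/5)²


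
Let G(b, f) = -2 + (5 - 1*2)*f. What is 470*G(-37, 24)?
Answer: 32900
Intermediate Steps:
G(b, f) = -2 + 3*f (G(b, f) = -2 + (5 - 2)*f = -2 + 3*f)
470*G(-37, 24) = 470*(-2 + 3*24) = 470*(-2 + 72) = 470*70 = 32900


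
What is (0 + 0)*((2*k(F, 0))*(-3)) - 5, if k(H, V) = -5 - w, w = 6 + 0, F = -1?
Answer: -5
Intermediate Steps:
w = 6
k(H, V) = -11 (k(H, V) = -5 - 1*6 = -5 - 6 = -11)
(0 + 0)*((2*k(F, 0))*(-3)) - 5 = (0 + 0)*((2*(-11))*(-3)) - 5 = 0*(-22*(-3)) - 5 = 0*66 - 5 = 0 - 5 = -5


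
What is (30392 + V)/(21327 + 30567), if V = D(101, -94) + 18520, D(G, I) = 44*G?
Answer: 26678/25947 ≈ 1.0282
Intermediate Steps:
V = 22964 (V = 44*101 + 18520 = 4444 + 18520 = 22964)
(30392 + V)/(21327 + 30567) = (30392 + 22964)/(21327 + 30567) = 53356/51894 = 53356*(1/51894) = 26678/25947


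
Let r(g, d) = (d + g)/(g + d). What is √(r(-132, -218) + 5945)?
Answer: √5946 ≈ 77.110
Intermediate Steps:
r(g, d) = 1 (r(g, d) = (d + g)/(d + g) = 1)
√(r(-132, -218) + 5945) = √(1 + 5945) = √5946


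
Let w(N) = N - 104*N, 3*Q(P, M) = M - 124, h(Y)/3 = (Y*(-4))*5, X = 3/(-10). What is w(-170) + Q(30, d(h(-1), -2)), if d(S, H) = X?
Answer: 524057/30 ≈ 17469.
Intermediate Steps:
X = -3/10 (X = 3*(-⅒) = -3/10 ≈ -0.30000)
h(Y) = -60*Y (h(Y) = 3*((Y*(-4))*5) = 3*(-4*Y*5) = 3*(-20*Y) = -60*Y)
d(S, H) = -3/10
Q(P, M) = -124/3 + M/3 (Q(P, M) = (M - 124)/3 = (-124 + M)/3 = -124/3 + M/3)
w(N) = -103*N
w(-170) + Q(30, d(h(-1), -2)) = -103*(-170) + (-124/3 + (⅓)*(-3/10)) = 17510 + (-124/3 - ⅒) = 17510 - 1243/30 = 524057/30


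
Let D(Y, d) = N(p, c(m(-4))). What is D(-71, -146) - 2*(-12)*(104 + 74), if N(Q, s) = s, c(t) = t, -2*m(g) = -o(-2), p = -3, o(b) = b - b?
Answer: 4272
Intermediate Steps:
o(b) = 0
m(g) = 0 (m(g) = -(-1)*0/2 = -½*0 = 0)
D(Y, d) = 0
D(-71, -146) - 2*(-12)*(104 + 74) = 0 - 2*(-12)*(104 + 74) = 0 - (-24)*178 = 0 - 1*(-4272) = 0 + 4272 = 4272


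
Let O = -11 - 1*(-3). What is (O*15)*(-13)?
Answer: 1560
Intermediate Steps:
O = -8 (O = -11 + 3 = -8)
(O*15)*(-13) = -8*15*(-13) = -120*(-13) = 1560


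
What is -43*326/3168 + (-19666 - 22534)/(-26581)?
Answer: -119461429/42104304 ≈ -2.8373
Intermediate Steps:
-43*326/3168 + (-19666 - 22534)/(-26581) = -14018*1/3168 - 42200*(-1/26581) = -7009/1584 + 42200/26581 = -119461429/42104304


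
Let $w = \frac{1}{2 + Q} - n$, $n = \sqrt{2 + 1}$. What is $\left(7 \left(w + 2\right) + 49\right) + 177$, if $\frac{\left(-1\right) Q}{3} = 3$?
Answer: $239 - 7 \sqrt{3} \approx 226.88$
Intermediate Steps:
$n = \sqrt{3} \approx 1.732$
$Q = -9$ ($Q = \left(-3\right) 3 = -9$)
$w = - \frac{1}{7} - \sqrt{3}$ ($w = \frac{1}{2 - 9} - \sqrt{3} = \frac{1}{-7} - \sqrt{3} = - \frac{1}{7} - \sqrt{3} \approx -1.8749$)
$\left(7 \left(w + 2\right) + 49\right) + 177 = \left(7 \left(\left(- \frac{1}{7} - \sqrt{3}\right) + 2\right) + 49\right) + 177 = \left(7 \left(\frac{13}{7} - \sqrt{3}\right) + 49\right) + 177 = \left(\left(13 - 7 \sqrt{3}\right) + 49\right) + 177 = \left(62 - 7 \sqrt{3}\right) + 177 = 239 - 7 \sqrt{3}$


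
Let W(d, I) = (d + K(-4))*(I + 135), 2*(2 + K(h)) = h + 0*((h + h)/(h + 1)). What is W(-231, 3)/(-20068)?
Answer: 16215/10034 ≈ 1.6160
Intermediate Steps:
K(h) = -2 + h/2 (K(h) = -2 + (h + 0*((h + h)/(h + 1)))/2 = -2 + (h + 0*((2*h)/(1 + h)))/2 = -2 + (h + 0*(2*h/(1 + h)))/2 = -2 + (h + 0)/2 = -2 + h/2)
W(d, I) = (-4 + d)*(135 + I) (W(d, I) = (d + (-2 + (½)*(-4)))*(I + 135) = (d + (-2 - 2))*(135 + I) = (d - 4)*(135 + I) = (-4 + d)*(135 + I))
W(-231, 3)/(-20068) = (-540 - 4*3 + 135*(-231) + 3*(-231))/(-20068) = (-540 - 12 - 31185 - 693)*(-1/20068) = -32430*(-1/20068) = 16215/10034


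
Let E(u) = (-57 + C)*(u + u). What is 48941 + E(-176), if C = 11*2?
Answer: 61261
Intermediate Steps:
C = 22
E(u) = -70*u (E(u) = (-57 + 22)*(u + u) = -70*u)
48941 + E(-176) = 48941 - 70*(-176) = 48941 + 12320 = 61261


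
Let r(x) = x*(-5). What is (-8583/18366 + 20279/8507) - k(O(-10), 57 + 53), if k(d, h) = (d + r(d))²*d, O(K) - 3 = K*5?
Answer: 86513486718983/52079854 ≈ 1.6612e+6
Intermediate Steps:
r(x) = -5*x
O(K) = 3 + 5*K (O(K) = 3 + K*5 = 3 + 5*K)
k(d, h) = 16*d³ (k(d, h) = (d - 5*d)²*d = (-4*d)²*d = (16*d²)*d = 16*d³)
(-8583/18366 + 20279/8507) - k(O(-10), 57 + 53) = (-8583/18366 + 20279/8507) - 16*(3 + 5*(-10))³ = (-8583*1/18366 + 20279*(1/8507)) - 16*(3 - 50)³ = (-2861/6122 + 20279/8507) - 16*(-47)³ = 99809511/52079854 - 16*(-103823) = 99809511/52079854 - 1*(-1661168) = 99809511/52079854 + 1661168 = 86513486718983/52079854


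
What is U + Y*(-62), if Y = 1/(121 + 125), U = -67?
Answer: -8272/123 ≈ -67.252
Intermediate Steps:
Y = 1/246 ≈ 0.0040650
U + Y*(-62) = -67 + (1/246)*(-62) = -67 - 31/123 = -8272/123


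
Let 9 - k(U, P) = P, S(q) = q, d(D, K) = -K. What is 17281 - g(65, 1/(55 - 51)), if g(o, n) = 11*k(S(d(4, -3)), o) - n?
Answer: 71589/4 ≈ 17897.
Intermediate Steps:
k(U, P) = 9 - P
g(o, n) = 99 - n - 11*o (g(o, n) = 11*(9 - o) - n = (99 - 11*o) - n = 99 - n - 11*o)
17281 - g(65, 1/(55 - 51)) = 17281 - (99 - 1/(55 - 51) - 11*65) = 17281 - (99 - 1/4 - 715) = 17281 - (99 - 1*¼ - 715) = 17281 - (99 - ¼ - 715) = 17281 - 1*(-2465/4) = 17281 + 2465/4 = 71589/4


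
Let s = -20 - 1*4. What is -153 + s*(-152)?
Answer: 3495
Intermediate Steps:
s = -24 (s = -20 - 4 = -24)
-153 + s*(-152) = -153 - 24*(-152) = -153 + 3648 = 3495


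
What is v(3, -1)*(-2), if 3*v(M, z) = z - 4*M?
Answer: 26/3 ≈ 8.6667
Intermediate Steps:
v(M, z) = -4*M/3 + z/3 (v(M, z) = (z - 4*M)/3 = -4*M/3 + z/3)
v(3, -1)*(-2) = (-4/3*3 + (⅓)*(-1))*(-2) = (-4 - ⅓)*(-2) = -13/3*(-2) = 26/3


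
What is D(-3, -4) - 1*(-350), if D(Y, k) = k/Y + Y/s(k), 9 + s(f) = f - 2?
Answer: 5273/15 ≈ 351.53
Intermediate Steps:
s(f) = -11 + f (s(f) = -9 + (f - 2) = -9 + (-2 + f) = -11 + f)
D(Y, k) = Y/(-11 + k) + k/Y (D(Y, k) = k/Y + Y/(-11 + k) = Y/(-11 + k) + k/Y)
D(-3, -4) - 1*(-350) = (-3/(-11 - 4) - 4/(-3)) - 1*(-350) = (-3/(-15) - 4*(-1/3)) + 350 = (-3*(-1/15) + 4/3) + 350 = (1/5 + 4/3) + 350 = 23/15 + 350 = 5273/15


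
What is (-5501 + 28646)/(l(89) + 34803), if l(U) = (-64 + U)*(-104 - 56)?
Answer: 23145/30803 ≈ 0.75139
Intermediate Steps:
l(U) = 10240 - 160*U (l(U) = (-64 + U)*(-160) = 10240 - 160*U)
(-5501 + 28646)/(l(89) + 34803) = (-5501 + 28646)/((10240 - 160*89) + 34803) = 23145/((10240 - 14240) + 34803) = 23145/(-4000 + 34803) = 23145/30803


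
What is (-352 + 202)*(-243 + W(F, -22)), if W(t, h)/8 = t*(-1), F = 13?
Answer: 52050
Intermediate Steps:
W(t, h) = -8*t (W(t, h) = 8*(t*(-1)) = 8*(-t) = -8*t)
(-352 + 202)*(-243 + W(F, -22)) = (-352 + 202)*(-243 - 8*13) = -150*(-243 - 104) = -150*(-347) = 52050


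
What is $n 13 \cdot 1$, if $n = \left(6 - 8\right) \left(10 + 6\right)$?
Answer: $-416$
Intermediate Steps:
$n = -32$ ($n = \left(-2\right) 16 = -32$)
$n 13 \cdot 1 = \left(-32\right) 13 \cdot 1 = \left(-416\right) 1 = -416$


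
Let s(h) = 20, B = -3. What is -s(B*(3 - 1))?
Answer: -20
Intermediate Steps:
-s(B*(3 - 1)) = -1*20 = -20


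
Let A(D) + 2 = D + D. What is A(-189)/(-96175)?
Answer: 76/19235 ≈ 0.0039511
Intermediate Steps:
A(D) = -2 + 2*D (A(D) = -2 + (D + D) = -2 + 2*D)
A(-189)/(-96175) = (-2 + 2*(-189))/(-96175) = (-2 - 378)*(-1/96175) = -380*(-1/96175) = 76/19235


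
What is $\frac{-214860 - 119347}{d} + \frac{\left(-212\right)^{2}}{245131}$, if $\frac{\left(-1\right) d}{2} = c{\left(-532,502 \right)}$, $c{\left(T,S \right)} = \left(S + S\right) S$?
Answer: $\frac{127228767221}{247095970096} \approx 0.5149$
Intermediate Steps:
$c{\left(T,S \right)} = 2 S^{2}$ ($c{\left(T,S \right)} = 2 S S = 2 S^{2}$)
$d = -1008016$ ($d = - 2 \cdot 2 \cdot 502^{2} = - 2 \cdot 2 \cdot 252004 = \left(-2\right) 504008 = -1008016$)
$\frac{-214860 - 119347}{d} + \frac{\left(-212\right)^{2}}{245131} = \frac{-214860 - 119347}{-1008016} + \frac{\left(-212\right)^{2}}{245131} = \left(-334207\right) \left(- \frac{1}{1008016}\right) + 44944 \cdot \frac{1}{245131} = \frac{334207}{1008016} + \frac{44944}{245131} = \frac{127228767221}{247095970096}$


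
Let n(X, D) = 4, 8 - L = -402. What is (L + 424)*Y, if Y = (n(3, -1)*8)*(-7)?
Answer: -186816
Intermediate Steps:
L = 410 (L = 8 - 1*(-402) = 8 + 402 = 410)
Y = -224 (Y = (4*8)*(-7) = 32*(-7) = -224)
(L + 424)*Y = (410 + 424)*(-224) = 834*(-224) = -186816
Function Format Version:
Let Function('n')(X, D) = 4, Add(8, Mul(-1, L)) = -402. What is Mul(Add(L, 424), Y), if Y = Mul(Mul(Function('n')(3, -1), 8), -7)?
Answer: -186816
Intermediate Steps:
L = 410 (L = Add(8, Mul(-1, -402)) = Add(8, 402) = 410)
Y = -224 (Y = Mul(Mul(4, 8), -7) = Mul(32, -7) = -224)
Mul(Add(L, 424), Y) = Mul(Add(410, 424), -224) = Mul(834, -224) = -186816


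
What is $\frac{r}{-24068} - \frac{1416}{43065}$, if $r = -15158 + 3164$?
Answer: $\frac{7309717}{15704370} \approx 0.46546$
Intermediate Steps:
$r = -11994$
$\frac{r}{-24068} - \frac{1416}{43065} = - \frac{11994}{-24068} - \frac{1416}{43065} = \left(-11994\right) \left(- \frac{1}{24068}\right) - \frac{472}{14355} = \frac{5997}{12034} - \frac{472}{14355} = \frac{7309717}{15704370}$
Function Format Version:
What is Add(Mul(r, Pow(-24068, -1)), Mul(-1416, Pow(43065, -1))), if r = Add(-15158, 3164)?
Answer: Rational(7309717, 15704370) ≈ 0.46546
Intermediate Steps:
r = -11994
Add(Mul(r, Pow(-24068, -1)), Mul(-1416, Pow(43065, -1))) = Add(Mul(-11994, Pow(-24068, -1)), Mul(-1416, Pow(43065, -1))) = Add(Mul(-11994, Rational(-1, 24068)), Mul(-1416, Rational(1, 43065))) = Add(Rational(5997, 12034), Rational(-472, 14355)) = Rational(7309717, 15704370)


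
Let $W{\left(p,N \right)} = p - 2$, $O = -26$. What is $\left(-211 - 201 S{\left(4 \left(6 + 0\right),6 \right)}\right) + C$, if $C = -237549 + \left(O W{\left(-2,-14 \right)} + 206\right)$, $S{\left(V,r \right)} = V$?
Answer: $-242274$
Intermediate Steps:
$W{\left(p,N \right)} = -2 + p$
$C = -237239$ ($C = -237549 + \left(- 26 \left(-2 - 2\right) + 206\right) = -237549 + \left(\left(-26\right) \left(-4\right) + 206\right) = -237549 + \left(104 + 206\right) = -237549 + 310 = -237239$)
$\left(-211 - 201 S{\left(4 \left(6 + 0\right),6 \right)}\right) + C = \left(-211 - 201 \cdot 4 \left(6 + 0\right)\right) - 237239 = \left(-211 - 201 \cdot 4 \cdot 6\right) - 237239 = \left(-211 - 4824\right) - 237239 = -5035 - 237239 = -242274$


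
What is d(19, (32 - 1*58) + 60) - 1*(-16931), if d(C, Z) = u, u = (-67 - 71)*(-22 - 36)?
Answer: 24935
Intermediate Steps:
u = 8004 (u = -138*(-58) = 8004)
d(C, Z) = 8004
d(19, (32 - 1*58) + 60) - 1*(-16931) = 8004 - 1*(-16931) = 8004 + 16931 = 24935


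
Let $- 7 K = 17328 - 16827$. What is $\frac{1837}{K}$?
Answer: $- \frac{77}{3} \approx -25.667$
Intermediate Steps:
$K = - \frac{501}{7}$ ($K = - \frac{17328 - 16827}{7} = \left(- \frac{1}{7}\right) 501 = - \frac{501}{7} \approx -71.571$)
$\frac{1837}{K} = \frac{1837}{- \frac{501}{7}} = 1837 \left(- \frac{7}{501}\right) = - \frac{77}{3}$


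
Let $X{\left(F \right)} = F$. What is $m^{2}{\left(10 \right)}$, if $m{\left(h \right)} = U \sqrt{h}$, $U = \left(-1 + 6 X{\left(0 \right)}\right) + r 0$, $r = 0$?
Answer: $10$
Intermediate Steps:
$U = -1$ ($U = \left(-1 + 6 \cdot 0\right) + 0 \cdot 0 = \left(-1 + 0\right) + 0 = -1 + 0 = -1$)
$m{\left(h \right)} = - \sqrt{h}$
$m^{2}{\left(10 \right)} = \left(- \sqrt{10}\right)^{2} = 10$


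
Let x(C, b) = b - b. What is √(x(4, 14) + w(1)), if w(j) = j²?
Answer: 1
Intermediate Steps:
x(C, b) = 0
√(x(4, 14) + w(1)) = √(0 + 1²) = √(0 + 1) = √1 = 1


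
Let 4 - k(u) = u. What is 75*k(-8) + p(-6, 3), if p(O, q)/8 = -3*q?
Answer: 828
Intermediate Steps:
p(O, q) = -24*q (p(O, q) = 8*(-3*q) = -24*q)
k(u) = 4 - u
75*k(-8) + p(-6, 3) = 75*(4 - 1*(-8)) - 24*3 = 75*(4 + 8) - 72 = 75*12 - 72 = 900 - 72 = 828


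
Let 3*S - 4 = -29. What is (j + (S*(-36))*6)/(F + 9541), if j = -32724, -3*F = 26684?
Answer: -92772/1939 ≈ -47.845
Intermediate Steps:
F = -26684/3 (F = -1/3*26684 = -26684/3 ≈ -8894.7)
S = -25/3 (S = 4/3 + (1/3)*(-29) = 4/3 - 29/3 = -25/3 ≈ -8.3333)
(j + (S*(-36))*6)/(F + 9541) = (-32724 - 25/3*(-36)*6)/(-26684/3 + 9541) = (-32724 + 300*6)/(1939/3) = (-32724 + 1800)*(3/1939) = -30924*3/1939 = -92772/1939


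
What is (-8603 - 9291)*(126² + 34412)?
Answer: -899853472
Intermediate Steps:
(-8603 - 9291)*(126² + 34412) = -17894*(15876 + 34412) = -17894*50288 = -899853472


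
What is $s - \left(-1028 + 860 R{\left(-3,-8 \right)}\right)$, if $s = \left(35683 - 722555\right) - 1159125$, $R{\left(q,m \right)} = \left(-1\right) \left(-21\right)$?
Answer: $-1863029$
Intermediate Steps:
$R{\left(q,m \right)} = 21$
$s = -1845997$ ($s = -686872 - 1159125 = -1845997$)
$s - \left(-1028 + 860 R{\left(-3,-8 \right)}\right) = -1845997 + \left(1028 - 18060\right) = -1845997 - 17032 = -1863029$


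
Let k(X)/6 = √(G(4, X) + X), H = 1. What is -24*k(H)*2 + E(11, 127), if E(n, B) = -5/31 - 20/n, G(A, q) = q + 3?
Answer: -675/341 - 288*√5 ≈ -645.97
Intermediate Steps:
G(A, q) = 3 + q
k(X) = 6*√(3 + 2*X) (k(X) = 6*√((3 + X) + X) = 6*√(3 + 2*X))
E(n, B) = -5/31 - 20/n (E(n, B) = -5*1/31 - 20/n = -5/31 - 20/n)
-24*k(H)*2 + E(11, 127) = -144*√(3 + 2*1)*2 + (-5/31 - 20/11) = -144*√(3 + 2)*2 + (-5/31 - 20*1/11) = -144*√5*2 + (-5/31 - 20/11) = -144*√5*2 - 675/341 = -288*√5 - 675/341 = -675/341 - 288*√5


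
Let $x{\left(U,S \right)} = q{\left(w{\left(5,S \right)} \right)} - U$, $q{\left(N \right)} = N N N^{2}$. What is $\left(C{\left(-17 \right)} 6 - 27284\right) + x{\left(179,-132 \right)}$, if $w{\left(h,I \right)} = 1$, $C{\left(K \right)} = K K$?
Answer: $-25728$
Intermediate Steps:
$C{\left(K \right)} = K^{2}$
$q{\left(N \right)} = N^{4}$ ($q{\left(N \right)} = N^{2} N^{2} = N^{4}$)
$x{\left(U,S \right)} = 1 - U$ ($x{\left(U,S \right)} = 1^{4} - U = 1 - U$)
$\left(C{\left(-17 \right)} 6 - 27284\right) + x{\left(179,-132 \right)} = \left(\left(-17\right)^{2} \cdot 6 - 27284\right) + \left(1 - 179\right) = \left(289 \cdot 6 - 27284\right) + \left(1 - 179\right) = \left(1734 - 27284\right) - 178 = -25550 - 178 = -25728$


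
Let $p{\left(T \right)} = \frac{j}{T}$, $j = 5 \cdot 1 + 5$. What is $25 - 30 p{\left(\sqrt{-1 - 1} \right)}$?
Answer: $25 + 150 i \sqrt{2} \approx 25.0 + 212.13 i$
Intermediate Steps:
$j = 10$ ($j = 5 + 5 = 10$)
$p{\left(T \right)} = \frac{10}{T}$
$25 - 30 p{\left(\sqrt{-1 - 1} \right)} = 25 - 30 \frac{10}{\sqrt{-1 - 1}} = 25 - 30 \frac{10}{\sqrt{-2}} = 25 - 30 \frac{10}{i \sqrt{2}} = 25 - 30 \cdot 10 \left(- \frac{i \sqrt{2}}{2}\right) = 25 - 30 \left(- 5 i \sqrt{2}\right) = 25 + 150 i \sqrt{2}$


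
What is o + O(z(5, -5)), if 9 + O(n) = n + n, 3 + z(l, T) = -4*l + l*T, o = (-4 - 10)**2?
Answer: 91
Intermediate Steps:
o = 196 (o = (-14)**2 = 196)
z(l, T) = -3 - 4*l + T*l (z(l, T) = -3 + (-4*l + l*T) = -3 + (-4*l + T*l) = -3 - 4*l + T*l)
O(n) = -9 + 2*n (O(n) = -9 + (n + n) = -9 + 2*n)
o + O(z(5, -5)) = 196 + (-9 + 2*(-3 - 4*5 - 5*5)) = 196 + (-9 + 2*(-3 - 20 - 25)) = 196 + (-9 + 2*(-48)) = 196 + (-9 - 96) = 196 - 105 = 91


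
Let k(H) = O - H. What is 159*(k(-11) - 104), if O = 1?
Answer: -14628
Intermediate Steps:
k(H) = 1 - H
159*(k(-11) - 104) = 159*((1 - 1*(-11)) - 104) = 159*((1 + 11) - 104) = 159*(12 - 104) = 159*(-92) = -14628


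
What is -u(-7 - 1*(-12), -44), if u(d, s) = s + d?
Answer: 39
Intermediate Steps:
u(d, s) = d + s
-u(-7 - 1*(-12), -44) = -((-7 - 1*(-12)) - 44) = -((-7 + 12) - 44) = -(5 - 44) = -1*(-39) = 39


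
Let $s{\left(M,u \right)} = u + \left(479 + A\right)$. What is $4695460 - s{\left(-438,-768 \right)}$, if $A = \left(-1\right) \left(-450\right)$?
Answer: $4695299$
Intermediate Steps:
$A = 450$
$s{\left(M,u \right)} = 929 + u$ ($s{\left(M,u \right)} = u + \left(479 + 450\right) = u + 929 = 929 + u$)
$4695460 - s{\left(-438,-768 \right)} = 4695460 - \left(929 - 768\right) = 4695460 - 161 = 4695299$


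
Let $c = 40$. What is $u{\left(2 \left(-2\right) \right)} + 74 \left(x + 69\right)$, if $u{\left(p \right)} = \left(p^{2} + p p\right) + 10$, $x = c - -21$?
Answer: $9662$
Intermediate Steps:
$x = 61$ ($x = 40 - -21 = 40 + 21 = 61$)
$u{\left(p \right)} = 10 + 2 p^{2}$ ($u{\left(p \right)} = \left(p^{2} + p^{2}\right) + 10 = 2 p^{2} + 10 = 10 + 2 p^{2}$)
$u{\left(2 \left(-2\right) \right)} + 74 \left(x + 69\right) = \left(10 + 2 \left(2 \left(-2\right)\right)^{2}\right) + 74 \left(61 + 69\right) = \left(10 + 2 \left(-4\right)^{2}\right) + 74 \cdot 130 = \left(10 + 2 \cdot 16\right) + 9620 = \left(10 + 32\right) + 9620 = 42 + 9620 = 9662$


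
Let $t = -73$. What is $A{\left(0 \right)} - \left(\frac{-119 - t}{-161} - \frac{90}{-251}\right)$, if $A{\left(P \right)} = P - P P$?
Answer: $- \frac{1132}{1757} \approx -0.64428$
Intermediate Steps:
$A{\left(P \right)} = P - P^{2}$
$A{\left(0 \right)} - \left(\frac{-119 - t}{-161} - \frac{90}{-251}\right) = 0 \left(1 - 0\right) - \left(\frac{-119 - -73}{-161} - \frac{90}{-251}\right) = 0 \left(1 + 0\right) - \left(\left(-119 + 73\right) \left(- \frac{1}{161}\right) - - \frac{90}{251}\right) = 0 \cdot 1 - \left(\left(-46\right) \left(- \frac{1}{161}\right) + \frac{90}{251}\right) = 0 - \left(\frac{2}{7} + \frac{90}{251}\right) = 0 - \frac{1132}{1757} = - \frac{1132}{1757}$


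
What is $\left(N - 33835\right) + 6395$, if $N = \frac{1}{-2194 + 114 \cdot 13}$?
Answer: $- \frac{19537281}{712} \approx -27440.0$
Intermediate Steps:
$N = - \frac{1}{712}$ ($N = \frac{1}{-2194 + 1482} = \frac{1}{-712} = - \frac{1}{712} \approx -0.0014045$)
$\left(N - 33835\right) + 6395 = \left(- \frac{1}{712} - 33835\right) + 6395 = - \frac{24090521}{712} + 6395 = - \frac{19537281}{712}$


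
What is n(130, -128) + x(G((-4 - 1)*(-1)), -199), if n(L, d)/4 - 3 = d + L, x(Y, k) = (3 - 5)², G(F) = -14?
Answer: 24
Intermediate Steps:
x(Y, k) = 4 (x(Y, k) = (-2)² = 4)
n(L, d) = 12 + 4*L + 4*d (n(L, d) = 12 + 4*(d + L) = 12 + 4*(L + d) = 12 + (4*L + 4*d) = 12 + 4*L + 4*d)
n(130, -128) + x(G((-4 - 1)*(-1)), -199) = (12 + 4*130 + 4*(-128)) + 4 = (12 + 520 - 512) + 4 = 20 + 4 = 24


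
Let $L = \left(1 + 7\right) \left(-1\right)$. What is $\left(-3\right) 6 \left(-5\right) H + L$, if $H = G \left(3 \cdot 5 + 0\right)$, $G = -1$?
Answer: $-1358$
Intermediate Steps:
$L = -8$ ($L = 8 \left(-1\right) = -8$)
$H = -15$ ($H = - (3 \cdot 5 + 0) = - (15 + 0) = \left(-1\right) 15 = -15$)
$\left(-3\right) 6 \left(-5\right) H + L = \left(-3\right) 6 \left(-5\right) \left(-15\right) - 8 = \left(-18\right) \left(-5\right) \left(-15\right) - 8 = 90 \left(-15\right) - 8 = -1350 - 8 = -1358$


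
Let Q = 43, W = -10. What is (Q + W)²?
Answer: 1089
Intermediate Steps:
(Q + W)² = (43 - 10)² = 33² = 1089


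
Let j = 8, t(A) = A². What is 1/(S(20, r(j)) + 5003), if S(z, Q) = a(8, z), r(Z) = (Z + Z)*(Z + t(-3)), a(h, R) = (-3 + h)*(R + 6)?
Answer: 1/5133 ≈ 0.00019482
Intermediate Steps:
a(h, R) = (-3 + h)*(6 + R)
r(Z) = 2*Z*(9 + Z) (r(Z) = (Z + Z)*(Z + (-3)²) = (2*Z)*(Z + 9) = (2*Z)*(9 + Z) = 2*Z*(9 + Z))
S(z, Q) = 30 + 5*z (S(z, Q) = -18 - 3*z + 6*8 + z*8 = -18 - 3*z + 48 + 8*z = 30 + 5*z)
1/(S(20, r(j)) + 5003) = 1/((30 + 5*20) + 5003) = 1/((30 + 100) + 5003) = 1/(130 + 5003) = 1/5133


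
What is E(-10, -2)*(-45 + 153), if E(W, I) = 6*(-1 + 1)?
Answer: 0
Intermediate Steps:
E(W, I) = 0 (E(W, I) = 6*0 = 0)
E(-10, -2)*(-45 + 153) = 0*(-45 + 153) = 0*108 = 0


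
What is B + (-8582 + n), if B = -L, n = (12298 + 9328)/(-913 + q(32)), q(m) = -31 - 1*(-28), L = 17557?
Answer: -11982475/458 ≈ -26163.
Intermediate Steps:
q(m) = -3 (q(m) = -31 + 28 = -3)
n = -10813/458 (n = (12298 + 9328)/(-913 - 3) = 21626/(-916) = 21626*(-1/916) = -10813/458 ≈ -23.609)
B = -17557 (B = -1*17557 = -17557)
B + (-8582 + n) = -17557 + (-8582 - 10813/458) = -17557 - 3941369/458 = -11982475/458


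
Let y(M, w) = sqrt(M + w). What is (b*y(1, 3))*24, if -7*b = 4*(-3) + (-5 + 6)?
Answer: 528/7 ≈ 75.429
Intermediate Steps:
b = 11/7 (b = -(4*(-3) + (-5 + 6))/7 = -(-12 + 1)/7 = -1/7*(-11) = 11/7 ≈ 1.5714)
(b*y(1, 3))*24 = (11*sqrt(1 + 3)/7)*24 = (11*sqrt(4)/7)*24 = ((11/7)*2)*24 = (22/7)*24 = 528/7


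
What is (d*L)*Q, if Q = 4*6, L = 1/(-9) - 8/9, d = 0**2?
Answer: 0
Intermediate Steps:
d = 0
L = -1 (L = 1*(-1/9) - 8*1/9 = -1/9 - 8/9 = -1)
Q = 24
(d*L)*Q = (0*(-1))*24 = 0*24 = 0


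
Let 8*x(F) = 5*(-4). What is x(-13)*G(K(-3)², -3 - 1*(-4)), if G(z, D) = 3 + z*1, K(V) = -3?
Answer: -30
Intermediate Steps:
x(F) = -5/2 (x(F) = (5*(-4))/8 = (⅛)*(-20) = -5/2)
G(z, D) = 3 + z
x(-13)*G(K(-3)², -3 - 1*(-4)) = -5*(3 + (-3)²)/2 = -5*(3 + 9)/2 = -5/2*12 = -30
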